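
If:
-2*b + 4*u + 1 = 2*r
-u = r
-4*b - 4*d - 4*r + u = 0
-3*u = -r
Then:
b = 1/2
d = -1/2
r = 0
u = 0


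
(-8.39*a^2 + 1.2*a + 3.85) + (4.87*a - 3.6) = -8.39*a^2 + 6.07*a + 0.25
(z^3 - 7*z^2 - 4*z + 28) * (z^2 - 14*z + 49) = z^5 - 21*z^4 + 143*z^3 - 259*z^2 - 588*z + 1372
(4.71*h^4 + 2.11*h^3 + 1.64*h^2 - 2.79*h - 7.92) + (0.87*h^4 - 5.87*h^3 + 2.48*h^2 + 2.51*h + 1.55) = 5.58*h^4 - 3.76*h^3 + 4.12*h^2 - 0.28*h - 6.37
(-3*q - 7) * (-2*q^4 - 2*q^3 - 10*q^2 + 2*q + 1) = 6*q^5 + 20*q^4 + 44*q^3 + 64*q^2 - 17*q - 7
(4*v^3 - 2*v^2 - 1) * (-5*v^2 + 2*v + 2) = -20*v^5 + 18*v^4 + 4*v^3 + v^2 - 2*v - 2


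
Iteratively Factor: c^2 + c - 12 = (c - 3)*(c + 4)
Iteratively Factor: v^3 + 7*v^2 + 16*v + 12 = (v + 3)*(v^2 + 4*v + 4) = (v + 2)*(v + 3)*(v + 2)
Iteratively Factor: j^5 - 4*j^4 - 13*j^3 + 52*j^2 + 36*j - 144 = (j + 3)*(j^4 - 7*j^3 + 8*j^2 + 28*j - 48) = (j - 4)*(j + 3)*(j^3 - 3*j^2 - 4*j + 12) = (j - 4)*(j - 2)*(j + 3)*(j^2 - j - 6) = (j - 4)*(j - 3)*(j - 2)*(j + 3)*(j + 2)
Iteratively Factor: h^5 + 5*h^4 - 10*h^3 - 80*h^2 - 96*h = (h)*(h^4 + 5*h^3 - 10*h^2 - 80*h - 96) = h*(h - 4)*(h^3 + 9*h^2 + 26*h + 24) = h*(h - 4)*(h + 2)*(h^2 + 7*h + 12) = h*(h - 4)*(h + 2)*(h + 4)*(h + 3)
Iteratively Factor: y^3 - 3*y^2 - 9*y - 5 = (y + 1)*(y^2 - 4*y - 5) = (y - 5)*(y + 1)*(y + 1)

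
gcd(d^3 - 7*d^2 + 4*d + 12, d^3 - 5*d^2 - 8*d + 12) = d - 6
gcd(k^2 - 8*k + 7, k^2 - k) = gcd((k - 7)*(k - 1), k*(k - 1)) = k - 1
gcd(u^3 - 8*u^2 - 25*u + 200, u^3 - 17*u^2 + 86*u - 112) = u - 8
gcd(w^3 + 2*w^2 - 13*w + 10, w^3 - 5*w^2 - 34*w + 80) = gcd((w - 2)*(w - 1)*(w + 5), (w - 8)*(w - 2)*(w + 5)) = w^2 + 3*w - 10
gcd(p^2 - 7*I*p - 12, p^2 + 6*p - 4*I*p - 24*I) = p - 4*I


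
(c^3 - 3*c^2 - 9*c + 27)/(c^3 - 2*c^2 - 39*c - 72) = (c^2 - 6*c + 9)/(c^2 - 5*c - 24)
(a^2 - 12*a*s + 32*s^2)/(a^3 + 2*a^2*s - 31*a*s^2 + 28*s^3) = (-a + 8*s)/(-a^2 - 6*a*s + 7*s^2)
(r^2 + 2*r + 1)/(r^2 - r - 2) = (r + 1)/(r - 2)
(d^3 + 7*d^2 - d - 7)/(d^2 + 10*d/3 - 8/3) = 3*(d^3 + 7*d^2 - d - 7)/(3*d^2 + 10*d - 8)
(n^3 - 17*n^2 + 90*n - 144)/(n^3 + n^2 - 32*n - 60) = (n^2 - 11*n + 24)/(n^2 + 7*n + 10)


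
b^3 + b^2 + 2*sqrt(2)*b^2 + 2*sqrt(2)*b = b*(b + 1)*(b + 2*sqrt(2))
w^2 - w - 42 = (w - 7)*(w + 6)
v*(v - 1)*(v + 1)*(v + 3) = v^4 + 3*v^3 - v^2 - 3*v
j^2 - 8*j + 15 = (j - 5)*(j - 3)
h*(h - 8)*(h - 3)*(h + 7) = h^4 - 4*h^3 - 53*h^2 + 168*h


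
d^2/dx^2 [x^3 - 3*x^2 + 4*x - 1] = 6*x - 6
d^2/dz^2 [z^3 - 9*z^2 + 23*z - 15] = 6*z - 18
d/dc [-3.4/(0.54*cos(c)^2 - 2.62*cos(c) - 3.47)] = (8.908 - 3.672*cos(c))*sin(c)/(-0.54*cos(c)^2 + 2.62*cos(c) + 3.47)^2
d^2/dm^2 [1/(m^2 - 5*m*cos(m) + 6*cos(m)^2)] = ((m^2 - 5*m*cos(m) + 6*cos(m)^2)*(-5*m*cos(m) - 24*sin(m)^2 - 10*sin(m) + 10) + 2*(5*m*sin(m) + 2*m - 6*sin(2*m) - 5*cos(m))^2)/((m - 3*cos(m))^3*(m - 2*cos(m))^3)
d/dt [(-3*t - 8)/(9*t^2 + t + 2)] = (-27*t^2 - 3*t + (3*t + 8)*(18*t + 1) - 6)/(9*t^2 + t + 2)^2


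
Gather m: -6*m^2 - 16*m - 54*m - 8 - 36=-6*m^2 - 70*m - 44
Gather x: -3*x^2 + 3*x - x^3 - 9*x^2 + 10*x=-x^3 - 12*x^2 + 13*x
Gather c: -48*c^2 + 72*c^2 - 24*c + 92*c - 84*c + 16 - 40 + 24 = 24*c^2 - 16*c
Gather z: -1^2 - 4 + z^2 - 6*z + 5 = z^2 - 6*z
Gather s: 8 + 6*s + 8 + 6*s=12*s + 16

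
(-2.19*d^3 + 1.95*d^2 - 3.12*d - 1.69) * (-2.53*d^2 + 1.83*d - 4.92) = 5.5407*d^5 - 8.9412*d^4 + 22.2369*d^3 - 11.0279*d^2 + 12.2577*d + 8.3148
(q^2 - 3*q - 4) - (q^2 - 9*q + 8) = 6*q - 12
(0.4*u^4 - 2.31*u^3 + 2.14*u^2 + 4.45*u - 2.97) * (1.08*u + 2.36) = 0.432*u^5 - 1.5508*u^4 - 3.1404*u^3 + 9.8564*u^2 + 7.2944*u - 7.0092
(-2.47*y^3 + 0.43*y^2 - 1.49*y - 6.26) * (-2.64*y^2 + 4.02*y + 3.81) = 6.5208*y^5 - 11.0646*y^4 - 3.7485*y^3 + 12.1749*y^2 - 30.8421*y - 23.8506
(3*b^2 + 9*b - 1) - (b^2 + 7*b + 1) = 2*b^2 + 2*b - 2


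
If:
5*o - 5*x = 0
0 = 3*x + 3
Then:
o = -1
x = -1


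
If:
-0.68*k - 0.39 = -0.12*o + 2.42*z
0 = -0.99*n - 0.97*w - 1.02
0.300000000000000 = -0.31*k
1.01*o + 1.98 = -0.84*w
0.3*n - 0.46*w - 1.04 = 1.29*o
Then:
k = -0.97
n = 2.59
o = 1.12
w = -3.70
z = 0.17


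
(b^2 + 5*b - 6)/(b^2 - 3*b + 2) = (b + 6)/(b - 2)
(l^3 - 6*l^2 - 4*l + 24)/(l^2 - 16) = (l^3 - 6*l^2 - 4*l + 24)/(l^2 - 16)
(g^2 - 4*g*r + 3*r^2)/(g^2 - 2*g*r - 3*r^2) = (g - r)/(g + r)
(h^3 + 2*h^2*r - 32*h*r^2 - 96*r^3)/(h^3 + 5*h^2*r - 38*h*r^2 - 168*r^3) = (h + 4*r)/(h + 7*r)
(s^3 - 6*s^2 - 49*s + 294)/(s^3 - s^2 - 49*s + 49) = (s - 6)/(s - 1)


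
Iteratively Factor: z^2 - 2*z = (z - 2)*(z)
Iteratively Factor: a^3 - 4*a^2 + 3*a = (a - 1)*(a^2 - 3*a) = a*(a - 1)*(a - 3)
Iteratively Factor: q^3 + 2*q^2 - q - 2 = (q - 1)*(q^2 + 3*q + 2) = (q - 1)*(q + 2)*(q + 1)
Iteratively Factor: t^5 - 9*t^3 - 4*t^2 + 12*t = (t + 2)*(t^4 - 2*t^3 - 5*t^2 + 6*t) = t*(t + 2)*(t^3 - 2*t^2 - 5*t + 6) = t*(t + 2)^2*(t^2 - 4*t + 3) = t*(t - 1)*(t + 2)^2*(t - 3)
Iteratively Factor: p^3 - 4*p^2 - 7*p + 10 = (p + 2)*(p^2 - 6*p + 5) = (p - 1)*(p + 2)*(p - 5)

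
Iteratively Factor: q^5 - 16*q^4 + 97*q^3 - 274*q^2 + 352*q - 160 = (q - 1)*(q^4 - 15*q^3 + 82*q^2 - 192*q + 160) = (q - 4)*(q - 1)*(q^3 - 11*q^2 + 38*q - 40) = (q - 5)*(q - 4)*(q - 1)*(q^2 - 6*q + 8) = (q - 5)*(q - 4)^2*(q - 1)*(q - 2)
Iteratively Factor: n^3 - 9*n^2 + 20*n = (n - 5)*(n^2 - 4*n) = n*(n - 5)*(n - 4)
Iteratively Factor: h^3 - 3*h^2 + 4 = (h - 2)*(h^2 - h - 2) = (h - 2)*(h + 1)*(h - 2)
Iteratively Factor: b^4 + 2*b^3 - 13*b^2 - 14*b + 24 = (b + 2)*(b^3 - 13*b + 12) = (b + 2)*(b + 4)*(b^2 - 4*b + 3) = (b - 3)*(b + 2)*(b + 4)*(b - 1)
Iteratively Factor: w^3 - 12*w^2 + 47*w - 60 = (w - 4)*(w^2 - 8*w + 15) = (w - 5)*(w - 4)*(w - 3)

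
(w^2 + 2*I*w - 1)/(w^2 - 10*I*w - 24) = (-w^2 - 2*I*w + 1)/(-w^2 + 10*I*w + 24)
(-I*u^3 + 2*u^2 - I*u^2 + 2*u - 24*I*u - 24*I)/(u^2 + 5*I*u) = (-I*u^3 + u^2*(2 - I) + 2*u*(1 - 12*I) - 24*I)/(u*(u + 5*I))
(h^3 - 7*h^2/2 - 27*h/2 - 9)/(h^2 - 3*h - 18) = (2*h^2 + 5*h + 3)/(2*(h + 3))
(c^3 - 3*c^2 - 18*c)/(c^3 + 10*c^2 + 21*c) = (c - 6)/(c + 7)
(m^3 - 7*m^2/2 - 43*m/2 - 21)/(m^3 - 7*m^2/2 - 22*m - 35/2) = (2*m^2 + 7*m + 6)/(2*m^2 + 7*m + 5)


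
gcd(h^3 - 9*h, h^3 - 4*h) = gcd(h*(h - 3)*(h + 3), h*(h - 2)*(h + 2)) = h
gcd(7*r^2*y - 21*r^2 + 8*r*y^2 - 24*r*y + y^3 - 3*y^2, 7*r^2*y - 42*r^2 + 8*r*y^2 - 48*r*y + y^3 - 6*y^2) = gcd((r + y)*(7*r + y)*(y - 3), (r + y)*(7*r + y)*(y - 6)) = 7*r^2 + 8*r*y + y^2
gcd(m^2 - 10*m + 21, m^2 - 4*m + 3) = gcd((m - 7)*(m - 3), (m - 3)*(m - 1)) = m - 3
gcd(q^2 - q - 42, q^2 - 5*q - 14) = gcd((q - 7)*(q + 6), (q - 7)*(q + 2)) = q - 7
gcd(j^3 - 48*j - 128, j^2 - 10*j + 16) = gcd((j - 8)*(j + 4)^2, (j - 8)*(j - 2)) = j - 8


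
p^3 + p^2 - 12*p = p*(p - 3)*(p + 4)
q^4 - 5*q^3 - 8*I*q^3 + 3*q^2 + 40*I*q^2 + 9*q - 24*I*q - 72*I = (q - 3)^2*(q + 1)*(q - 8*I)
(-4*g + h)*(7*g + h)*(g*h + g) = -28*g^3*h - 28*g^3 + 3*g^2*h^2 + 3*g^2*h + g*h^3 + g*h^2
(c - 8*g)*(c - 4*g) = c^2 - 12*c*g + 32*g^2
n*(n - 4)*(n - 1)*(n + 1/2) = n^4 - 9*n^3/2 + 3*n^2/2 + 2*n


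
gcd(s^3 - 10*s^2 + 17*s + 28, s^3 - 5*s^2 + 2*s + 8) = s^2 - 3*s - 4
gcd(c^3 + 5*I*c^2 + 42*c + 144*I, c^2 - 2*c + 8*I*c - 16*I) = c + 8*I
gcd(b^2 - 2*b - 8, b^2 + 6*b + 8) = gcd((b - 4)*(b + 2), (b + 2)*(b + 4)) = b + 2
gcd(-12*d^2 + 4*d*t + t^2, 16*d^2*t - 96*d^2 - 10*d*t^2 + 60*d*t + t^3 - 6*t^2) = -2*d + t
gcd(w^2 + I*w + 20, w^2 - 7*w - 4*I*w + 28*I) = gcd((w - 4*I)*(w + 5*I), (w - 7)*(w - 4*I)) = w - 4*I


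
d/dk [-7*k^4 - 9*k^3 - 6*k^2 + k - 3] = -28*k^3 - 27*k^2 - 12*k + 1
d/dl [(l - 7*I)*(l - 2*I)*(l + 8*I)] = 3*l^2 - 2*I*l + 58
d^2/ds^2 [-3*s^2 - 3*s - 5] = -6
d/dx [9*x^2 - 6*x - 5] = 18*x - 6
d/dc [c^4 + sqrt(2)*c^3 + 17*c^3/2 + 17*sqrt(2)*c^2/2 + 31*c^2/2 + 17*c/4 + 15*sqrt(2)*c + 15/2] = 4*c^3 + 3*sqrt(2)*c^2 + 51*c^2/2 + 17*sqrt(2)*c + 31*c + 17/4 + 15*sqrt(2)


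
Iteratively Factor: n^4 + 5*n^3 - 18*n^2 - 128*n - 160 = (n + 2)*(n^3 + 3*n^2 - 24*n - 80) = (n - 5)*(n + 2)*(n^2 + 8*n + 16) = (n - 5)*(n + 2)*(n + 4)*(n + 4)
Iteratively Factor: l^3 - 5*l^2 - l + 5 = (l - 5)*(l^2 - 1) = (l - 5)*(l - 1)*(l + 1)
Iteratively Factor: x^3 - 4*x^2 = (x - 4)*(x^2) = x*(x - 4)*(x)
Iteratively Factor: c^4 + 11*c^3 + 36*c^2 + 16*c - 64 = (c + 4)*(c^3 + 7*c^2 + 8*c - 16) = (c + 4)^2*(c^2 + 3*c - 4) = (c + 4)^3*(c - 1)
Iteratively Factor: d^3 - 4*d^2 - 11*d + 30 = (d - 5)*(d^2 + d - 6) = (d - 5)*(d - 2)*(d + 3)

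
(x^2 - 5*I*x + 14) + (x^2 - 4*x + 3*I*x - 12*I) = 2*x^2 - 4*x - 2*I*x + 14 - 12*I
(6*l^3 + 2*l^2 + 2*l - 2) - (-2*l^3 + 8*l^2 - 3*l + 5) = 8*l^3 - 6*l^2 + 5*l - 7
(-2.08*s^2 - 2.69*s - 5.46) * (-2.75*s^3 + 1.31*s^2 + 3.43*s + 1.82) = 5.72*s^5 + 4.6727*s^4 + 4.3567*s^3 - 20.1649*s^2 - 23.6236*s - 9.9372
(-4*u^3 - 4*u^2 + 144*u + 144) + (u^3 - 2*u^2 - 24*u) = -3*u^3 - 6*u^2 + 120*u + 144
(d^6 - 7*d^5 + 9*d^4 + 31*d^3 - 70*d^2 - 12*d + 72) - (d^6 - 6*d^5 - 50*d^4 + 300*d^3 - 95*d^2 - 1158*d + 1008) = -d^5 + 59*d^4 - 269*d^3 + 25*d^2 + 1146*d - 936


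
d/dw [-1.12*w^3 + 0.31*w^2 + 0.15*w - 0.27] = -3.36*w^2 + 0.62*w + 0.15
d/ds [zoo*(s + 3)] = zoo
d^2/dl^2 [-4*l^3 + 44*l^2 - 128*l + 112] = 88 - 24*l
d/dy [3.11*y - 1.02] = 3.11000000000000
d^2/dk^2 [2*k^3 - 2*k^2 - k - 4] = 12*k - 4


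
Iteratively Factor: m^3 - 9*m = (m)*(m^2 - 9) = m*(m + 3)*(m - 3)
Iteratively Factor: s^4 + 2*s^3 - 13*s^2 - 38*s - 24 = (s + 2)*(s^3 - 13*s - 12) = (s - 4)*(s + 2)*(s^2 + 4*s + 3) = (s - 4)*(s + 1)*(s + 2)*(s + 3)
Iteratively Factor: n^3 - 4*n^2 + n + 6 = (n + 1)*(n^2 - 5*n + 6) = (n - 2)*(n + 1)*(n - 3)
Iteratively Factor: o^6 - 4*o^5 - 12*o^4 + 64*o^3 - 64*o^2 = (o - 2)*(o^5 - 2*o^4 - 16*o^3 + 32*o^2) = (o - 2)^2*(o^4 - 16*o^2) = o*(o - 2)^2*(o^3 - 16*o) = o*(o - 2)^2*(o + 4)*(o^2 - 4*o) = o*(o - 4)*(o - 2)^2*(o + 4)*(o)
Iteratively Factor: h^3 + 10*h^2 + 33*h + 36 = (h + 4)*(h^2 + 6*h + 9) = (h + 3)*(h + 4)*(h + 3)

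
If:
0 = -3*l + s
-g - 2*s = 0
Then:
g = -2*s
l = s/3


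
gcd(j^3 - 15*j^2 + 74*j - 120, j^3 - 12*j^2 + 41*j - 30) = j^2 - 11*j + 30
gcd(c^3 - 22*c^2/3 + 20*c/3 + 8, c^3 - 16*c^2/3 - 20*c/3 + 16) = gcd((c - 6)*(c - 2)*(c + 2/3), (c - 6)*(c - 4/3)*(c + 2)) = c - 6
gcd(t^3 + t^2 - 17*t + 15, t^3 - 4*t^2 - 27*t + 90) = t^2 + 2*t - 15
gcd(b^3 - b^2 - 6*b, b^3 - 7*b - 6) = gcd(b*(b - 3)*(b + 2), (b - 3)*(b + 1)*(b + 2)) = b^2 - b - 6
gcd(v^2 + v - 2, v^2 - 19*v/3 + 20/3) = 1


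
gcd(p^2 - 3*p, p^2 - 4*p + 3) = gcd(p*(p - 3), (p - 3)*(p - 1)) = p - 3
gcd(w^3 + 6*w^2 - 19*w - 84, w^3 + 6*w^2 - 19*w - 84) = w^3 + 6*w^2 - 19*w - 84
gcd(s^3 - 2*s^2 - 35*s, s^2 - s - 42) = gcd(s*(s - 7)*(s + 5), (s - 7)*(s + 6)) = s - 7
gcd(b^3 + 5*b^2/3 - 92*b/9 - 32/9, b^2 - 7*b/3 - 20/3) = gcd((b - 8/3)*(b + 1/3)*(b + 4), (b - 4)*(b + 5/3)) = 1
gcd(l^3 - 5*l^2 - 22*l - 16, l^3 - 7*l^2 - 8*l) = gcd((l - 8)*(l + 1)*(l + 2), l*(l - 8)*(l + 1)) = l^2 - 7*l - 8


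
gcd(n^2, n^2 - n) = n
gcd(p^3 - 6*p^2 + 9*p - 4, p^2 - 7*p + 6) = p - 1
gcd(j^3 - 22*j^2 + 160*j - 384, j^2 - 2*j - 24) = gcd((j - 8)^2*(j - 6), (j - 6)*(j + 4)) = j - 6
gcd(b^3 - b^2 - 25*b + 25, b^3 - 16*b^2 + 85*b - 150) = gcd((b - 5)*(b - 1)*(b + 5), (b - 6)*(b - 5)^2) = b - 5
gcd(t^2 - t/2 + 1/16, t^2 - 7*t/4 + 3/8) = t - 1/4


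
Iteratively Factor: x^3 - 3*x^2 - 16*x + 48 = (x - 3)*(x^2 - 16) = (x - 4)*(x - 3)*(x + 4)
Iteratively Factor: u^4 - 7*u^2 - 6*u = (u + 1)*(u^3 - u^2 - 6*u) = (u + 1)*(u + 2)*(u^2 - 3*u) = u*(u + 1)*(u + 2)*(u - 3)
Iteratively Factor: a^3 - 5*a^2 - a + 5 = (a - 5)*(a^2 - 1) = (a - 5)*(a - 1)*(a + 1)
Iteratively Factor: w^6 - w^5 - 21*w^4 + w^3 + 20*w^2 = (w - 5)*(w^5 + 4*w^4 - w^3 - 4*w^2) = w*(w - 5)*(w^4 + 4*w^3 - w^2 - 4*w) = w*(w - 5)*(w + 1)*(w^3 + 3*w^2 - 4*w) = w^2*(w - 5)*(w + 1)*(w^2 + 3*w - 4) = w^2*(w - 5)*(w + 1)*(w + 4)*(w - 1)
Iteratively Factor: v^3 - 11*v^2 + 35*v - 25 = (v - 5)*(v^2 - 6*v + 5) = (v - 5)^2*(v - 1)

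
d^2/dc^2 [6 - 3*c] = 0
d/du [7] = 0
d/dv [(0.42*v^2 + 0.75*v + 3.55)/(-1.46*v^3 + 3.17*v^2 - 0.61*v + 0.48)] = (0.6132*v^4 + 2.19*v^3 + 12.9153*v^2 - 22.1038*v + 2.5255)/(2.1316*v^6 - 9.2564*v^5 + 11.8301*v^4 - 5.269*v^3 + 3.4153*v^2 - 0.5856*v + 0.2304)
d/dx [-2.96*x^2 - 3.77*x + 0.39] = -5.92*x - 3.77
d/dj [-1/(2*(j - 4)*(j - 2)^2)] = (3*j - 10)/(2*(j - 4)^2*(j - 2)^3)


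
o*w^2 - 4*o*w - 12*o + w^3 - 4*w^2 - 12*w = (o + w)*(w - 6)*(w + 2)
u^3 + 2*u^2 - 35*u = u*(u - 5)*(u + 7)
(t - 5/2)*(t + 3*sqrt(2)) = t^2 - 5*t/2 + 3*sqrt(2)*t - 15*sqrt(2)/2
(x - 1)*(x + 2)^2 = x^3 + 3*x^2 - 4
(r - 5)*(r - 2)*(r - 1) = r^3 - 8*r^2 + 17*r - 10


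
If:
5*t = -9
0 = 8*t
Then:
No Solution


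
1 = 1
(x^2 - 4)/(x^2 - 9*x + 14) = (x + 2)/(x - 7)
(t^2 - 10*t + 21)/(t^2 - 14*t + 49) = (t - 3)/(t - 7)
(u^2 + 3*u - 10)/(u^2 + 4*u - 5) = (u - 2)/(u - 1)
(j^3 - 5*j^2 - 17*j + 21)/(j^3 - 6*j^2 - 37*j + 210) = (j^2 + 2*j - 3)/(j^2 + j - 30)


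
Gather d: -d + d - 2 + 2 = 0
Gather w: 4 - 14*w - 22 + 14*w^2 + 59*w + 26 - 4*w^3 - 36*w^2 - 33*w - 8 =-4*w^3 - 22*w^2 + 12*w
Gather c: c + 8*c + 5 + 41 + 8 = 9*c + 54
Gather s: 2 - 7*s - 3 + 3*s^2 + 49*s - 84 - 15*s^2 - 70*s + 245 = -12*s^2 - 28*s + 160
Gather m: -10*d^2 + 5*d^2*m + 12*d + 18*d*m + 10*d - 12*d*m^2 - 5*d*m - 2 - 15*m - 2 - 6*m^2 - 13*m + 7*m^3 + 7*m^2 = -10*d^2 + 22*d + 7*m^3 + m^2*(1 - 12*d) + m*(5*d^2 + 13*d - 28) - 4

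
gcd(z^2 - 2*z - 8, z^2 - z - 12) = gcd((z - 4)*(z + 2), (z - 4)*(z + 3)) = z - 4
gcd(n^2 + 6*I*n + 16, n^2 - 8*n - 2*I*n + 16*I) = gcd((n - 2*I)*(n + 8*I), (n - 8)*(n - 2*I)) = n - 2*I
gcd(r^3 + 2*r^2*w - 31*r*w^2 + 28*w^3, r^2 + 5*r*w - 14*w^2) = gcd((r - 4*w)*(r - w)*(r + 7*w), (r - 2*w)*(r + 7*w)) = r + 7*w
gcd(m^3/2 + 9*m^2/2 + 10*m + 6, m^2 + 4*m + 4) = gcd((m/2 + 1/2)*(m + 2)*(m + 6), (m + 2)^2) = m + 2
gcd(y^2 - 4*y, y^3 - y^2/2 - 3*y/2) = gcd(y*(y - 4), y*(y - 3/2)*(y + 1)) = y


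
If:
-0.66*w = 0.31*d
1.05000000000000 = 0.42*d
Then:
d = 2.50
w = -1.17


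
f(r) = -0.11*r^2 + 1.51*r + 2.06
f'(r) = 1.51 - 0.22*r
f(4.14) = 6.43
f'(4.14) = 0.60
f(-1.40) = -0.27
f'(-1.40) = 1.82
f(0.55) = 2.86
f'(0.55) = 1.39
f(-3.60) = -4.80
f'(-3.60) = 2.30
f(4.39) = 6.57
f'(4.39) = 0.54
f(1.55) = 4.14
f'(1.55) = 1.17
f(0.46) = 2.73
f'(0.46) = 1.41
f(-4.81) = -7.75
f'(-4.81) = 2.57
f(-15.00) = -45.34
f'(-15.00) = 4.81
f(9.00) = 6.74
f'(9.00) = -0.47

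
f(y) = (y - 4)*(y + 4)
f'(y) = 2*y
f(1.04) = -14.92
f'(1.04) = 2.08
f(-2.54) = -9.55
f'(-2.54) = -5.08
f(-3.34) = -4.84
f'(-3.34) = -6.68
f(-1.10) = -14.79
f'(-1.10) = -2.20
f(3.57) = -3.26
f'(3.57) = 7.14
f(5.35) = 12.62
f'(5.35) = 10.70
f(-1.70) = -13.11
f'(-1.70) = -3.40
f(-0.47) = -15.78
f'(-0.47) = -0.94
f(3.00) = -7.00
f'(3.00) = 6.00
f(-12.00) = 128.00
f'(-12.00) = -24.00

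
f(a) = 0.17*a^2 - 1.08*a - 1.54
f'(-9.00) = -4.14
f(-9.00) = 21.95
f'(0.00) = -1.08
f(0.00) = -1.54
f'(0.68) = -0.85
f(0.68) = -2.20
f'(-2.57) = -1.95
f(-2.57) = 2.36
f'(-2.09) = -1.79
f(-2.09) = 1.46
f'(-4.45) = -2.59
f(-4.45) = 6.63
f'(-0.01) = -1.08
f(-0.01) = -1.53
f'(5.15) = 0.67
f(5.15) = -2.59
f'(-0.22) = -1.15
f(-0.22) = -1.29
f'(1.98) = -0.41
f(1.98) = -3.01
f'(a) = 0.34*a - 1.08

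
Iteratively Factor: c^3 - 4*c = (c - 2)*(c^2 + 2*c) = (c - 2)*(c + 2)*(c)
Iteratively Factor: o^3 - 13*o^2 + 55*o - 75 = (o - 3)*(o^2 - 10*o + 25) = (o - 5)*(o - 3)*(o - 5)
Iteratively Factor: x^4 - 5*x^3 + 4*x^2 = (x)*(x^3 - 5*x^2 + 4*x) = x*(x - 4)*(x^2 - x) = x^2*(x - 4)*(x - 1)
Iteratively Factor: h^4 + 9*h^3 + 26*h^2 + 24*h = (h + 4)*(h^3 + 5*h^2 + 6*h) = (h + 3)*(h + 4)*(h^2 + 2*h) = (h + 2)*(h + 3)*(h + 4)*(h)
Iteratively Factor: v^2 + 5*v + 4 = (v + 4)*(v + 1)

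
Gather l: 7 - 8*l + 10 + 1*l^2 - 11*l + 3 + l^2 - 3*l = 2*l^2 - 22*l + 20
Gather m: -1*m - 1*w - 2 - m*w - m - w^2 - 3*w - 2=m*(-w - 2) - w^2 - 4*w - 4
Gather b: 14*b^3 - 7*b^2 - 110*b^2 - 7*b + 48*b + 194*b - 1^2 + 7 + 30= 14*b^3 - 117*b^2 + 235*b + 36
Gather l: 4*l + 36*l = 40*l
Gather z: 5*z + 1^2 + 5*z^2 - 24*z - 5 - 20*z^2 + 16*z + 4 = -15*z^2 - 3*z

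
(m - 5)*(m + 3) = m^2 - 2*m - 15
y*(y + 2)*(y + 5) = y^3 + 7*y^2 + 10*y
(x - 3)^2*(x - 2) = x^3 - 8*x^2 + 21*x - 18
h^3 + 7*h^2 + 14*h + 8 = (h + 1)*(h + 2)*(h + 4)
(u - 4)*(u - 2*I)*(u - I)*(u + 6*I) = u^4 - 4*u^3 + 3*I*u^3 + 16*u^2 - 12*I*u^2 - 64*u - 12*I*u + 48*I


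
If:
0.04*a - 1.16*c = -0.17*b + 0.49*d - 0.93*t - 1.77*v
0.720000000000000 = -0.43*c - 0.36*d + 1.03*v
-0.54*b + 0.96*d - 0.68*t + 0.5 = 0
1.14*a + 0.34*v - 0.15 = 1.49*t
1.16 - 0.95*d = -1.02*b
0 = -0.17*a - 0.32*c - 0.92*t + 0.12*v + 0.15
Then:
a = 0.03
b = -3.48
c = 0.64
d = -2.52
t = -0.06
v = 0.09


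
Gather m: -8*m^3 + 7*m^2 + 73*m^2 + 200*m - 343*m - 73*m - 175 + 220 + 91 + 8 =-8*m^3 + 80*m^2 - 216*m + 144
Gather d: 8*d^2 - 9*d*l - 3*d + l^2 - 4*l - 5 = 8*d^2 + d*(-9*l - 3) + l^2 - 4*l - 5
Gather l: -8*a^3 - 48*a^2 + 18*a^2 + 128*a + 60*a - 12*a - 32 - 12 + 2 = -8*a^3 - 30*a^2 + 176*a - 42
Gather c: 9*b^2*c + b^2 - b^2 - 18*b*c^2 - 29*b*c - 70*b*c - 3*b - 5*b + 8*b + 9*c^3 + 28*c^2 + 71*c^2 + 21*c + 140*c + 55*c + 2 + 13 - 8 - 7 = 9*c^3 + c^2*(99 - 18*b) + c*(9*b^2 - 99*b + 216)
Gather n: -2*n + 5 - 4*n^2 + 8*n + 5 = -4*n^2 + 6*n + 10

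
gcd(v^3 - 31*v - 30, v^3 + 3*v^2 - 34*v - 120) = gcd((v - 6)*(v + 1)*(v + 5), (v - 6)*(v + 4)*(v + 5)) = v^2 - v - 30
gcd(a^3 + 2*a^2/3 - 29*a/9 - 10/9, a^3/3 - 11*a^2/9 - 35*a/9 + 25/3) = a - 5/3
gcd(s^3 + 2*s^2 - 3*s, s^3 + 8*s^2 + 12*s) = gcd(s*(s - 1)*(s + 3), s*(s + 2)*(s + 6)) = s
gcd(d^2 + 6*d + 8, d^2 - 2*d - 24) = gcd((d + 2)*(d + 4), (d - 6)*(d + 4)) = d + 4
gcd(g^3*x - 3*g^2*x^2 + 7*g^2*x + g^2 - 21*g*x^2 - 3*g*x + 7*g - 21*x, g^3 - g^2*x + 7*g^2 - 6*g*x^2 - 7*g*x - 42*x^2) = -g^2 + 3*g*x - 7*g + 21*x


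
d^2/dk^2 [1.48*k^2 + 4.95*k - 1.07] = 2.96000000000000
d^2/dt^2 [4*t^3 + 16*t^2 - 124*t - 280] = 24*t + 32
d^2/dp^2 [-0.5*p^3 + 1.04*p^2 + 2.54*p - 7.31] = 2.08 - 3.0*p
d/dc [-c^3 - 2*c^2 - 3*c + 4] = -3*c^2 - 4*c - 3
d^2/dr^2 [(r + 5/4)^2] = 2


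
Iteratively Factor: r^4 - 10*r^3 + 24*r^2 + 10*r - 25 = (r + 1)*(r^3 - 11*r^2 + 35*r - 25) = (r - 5)*(r + 1)*(r^2 - 6*r + 5) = (r - 5)^2*(r + 1)*(r - 1)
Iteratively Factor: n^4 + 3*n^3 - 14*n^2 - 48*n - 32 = (n + 4)*(n^3 - n^2 - 10*n - 8) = (n + 2)*(n + 4)*(n^2 - 3*n - 4) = (n + 1)*(n + 2)*(n + 4)*(n - 4)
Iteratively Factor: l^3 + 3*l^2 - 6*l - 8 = (l + 4)*(l^2 - l - 2) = (l + 1)*(l + 4)*(l - 2)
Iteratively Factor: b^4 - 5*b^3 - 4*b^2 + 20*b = (b)*(b^3 - 5*b^2 - 4*b + 20) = b*(b - 5)*(b^2 - 4) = b*(b - 5)*(b + 2)*(b - 2)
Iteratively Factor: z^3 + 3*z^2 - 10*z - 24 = (z + 2)*(z^2 + z - 12) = (z - 3)*(z + 2)*(z + 4)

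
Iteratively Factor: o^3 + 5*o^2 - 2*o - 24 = (o + 4)*(o^2 + o - 6) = (o + 3)*(o + 4)*(o - 2)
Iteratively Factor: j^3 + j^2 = (j)*(j^2 + j) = j^2*(j + 1)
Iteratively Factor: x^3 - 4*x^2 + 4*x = (x - 2)*(x^2 - 2*x) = x*(x - 2)*(x - 2)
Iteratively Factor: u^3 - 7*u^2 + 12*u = (u)*(u^2 - 7*u + 12) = u*(u - 3)*(u - 4)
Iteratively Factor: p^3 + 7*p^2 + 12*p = (p)*(p^2 + 7*p + 12) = p*(p + 3)*(p + 4)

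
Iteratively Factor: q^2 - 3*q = (q)*(q - 3)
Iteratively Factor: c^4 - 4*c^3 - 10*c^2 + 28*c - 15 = (c + 3)*(c^3 - 7*c^2 + 11*c - 5) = (c - 1)*(c + 3)*(c^2 - 6*c + 5) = (c - 1)^2*(c + 3)*(c - 5)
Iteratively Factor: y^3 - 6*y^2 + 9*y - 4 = (y - 4)*(y^2 - 2*y + 1) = (y - 4)*(y - 1)*(y - 1)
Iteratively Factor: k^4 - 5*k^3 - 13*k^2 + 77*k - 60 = (k - 3)*(k^3 - 2*k^2 - 19*k + 20) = (k - 5)*(k - 3)*(k^2 + 3*k - 4) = (k - 5)*(k - 3)*(k + 4)*(k - 1)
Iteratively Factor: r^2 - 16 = (r + 4)*(r - 4)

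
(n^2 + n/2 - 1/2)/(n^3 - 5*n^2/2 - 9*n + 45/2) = (2*n^2 + n - 1)/(2*n^3 - 5*n^2 - 18*n + 45)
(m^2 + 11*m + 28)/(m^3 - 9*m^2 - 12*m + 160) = (m + 7)/(m^2 - 13*m + 40)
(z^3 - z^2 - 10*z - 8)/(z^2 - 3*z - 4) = z + 2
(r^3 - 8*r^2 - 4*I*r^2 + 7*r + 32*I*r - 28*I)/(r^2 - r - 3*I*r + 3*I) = (r^2 - r*(7 + 4*I) + 28*I)/(r - 3*I)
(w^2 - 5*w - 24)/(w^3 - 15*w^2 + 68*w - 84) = (w^2 - 5*w - 24)/(w^3 - 15*w^2 + 68*w - 84)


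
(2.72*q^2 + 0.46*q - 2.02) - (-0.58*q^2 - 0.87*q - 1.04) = 3.3*q^2 + 1.33*q - 0.98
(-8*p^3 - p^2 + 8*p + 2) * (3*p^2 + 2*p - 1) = -24*p^5 - 19*p^4 + 30*p^3 + 23*p^2 - 4*p - 2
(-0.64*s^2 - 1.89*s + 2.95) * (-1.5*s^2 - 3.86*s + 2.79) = 0.96*s^4 + 5.3054*s^3 + 1.0848*s^2 - 16.6601*s + 8.2305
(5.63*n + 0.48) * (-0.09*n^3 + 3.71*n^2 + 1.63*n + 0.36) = -0.5067*n^4 + 20.8441*n^3 + 10.9577*n^2 + 2.8092*n + 0.1728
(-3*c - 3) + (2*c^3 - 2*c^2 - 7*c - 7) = 2*c^3 - 2*c^2 - 10*c - 10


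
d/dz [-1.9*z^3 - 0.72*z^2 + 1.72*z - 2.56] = -5.7*z^2 - 1.44*z + 1.72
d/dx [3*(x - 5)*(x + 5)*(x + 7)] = 9*x^2 + 42*x - 75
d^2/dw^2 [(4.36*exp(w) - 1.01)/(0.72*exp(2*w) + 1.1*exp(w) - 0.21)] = (2.260224*exp(4*w) - 5.547456*exp(3*w) + 1.555632*exp(2*w) - 0.825788*exp(w) - 0.0410340000000001)*exp(w)/(0.373248*exp(6*w) + 1.71072*exp(5*w) + 2.287008*exp(4*w) + 0.33308*exp(3*w) - 0.667044*exp(2*w) + 0.14553*exp(w) - 0.009261)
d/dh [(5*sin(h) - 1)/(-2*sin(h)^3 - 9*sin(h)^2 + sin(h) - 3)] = (20*sin(h)^3 + 39*sin(h)^2 - 18*sin(h) - 14)*cos(h)/(2*sin(h)^3 + 9*sin(h)^2 - sin(h) + 3)^2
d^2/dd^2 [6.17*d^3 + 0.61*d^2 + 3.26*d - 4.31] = 37.02*d + 1.22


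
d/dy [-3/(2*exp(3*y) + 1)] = 18*exp(3*y)/(2*exp(3*y) + 1)^2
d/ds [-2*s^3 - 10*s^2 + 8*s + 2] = -6*s^2 - 20*s + 8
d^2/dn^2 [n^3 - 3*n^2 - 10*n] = 6*n - 6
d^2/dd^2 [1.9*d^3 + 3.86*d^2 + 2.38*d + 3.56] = 11.4*d + 7.72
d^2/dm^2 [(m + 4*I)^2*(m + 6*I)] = 6*m + 28*I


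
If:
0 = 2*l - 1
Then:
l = 1/2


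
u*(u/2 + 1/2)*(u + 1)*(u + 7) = u^4/2 + 9*u^3/2 + 15*u^2/2 + 7*u/2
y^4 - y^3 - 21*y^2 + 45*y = y*(y - 3)^2*(y + 5)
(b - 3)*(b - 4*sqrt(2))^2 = b^3 - 8*sqrt(2)*b^2 - 3*b^2 + 32*b + 24*sqrt(2)*b - 96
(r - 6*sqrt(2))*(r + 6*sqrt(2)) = r^2 - 72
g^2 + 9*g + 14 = (g + 2)*(g + 7)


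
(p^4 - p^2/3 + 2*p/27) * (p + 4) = p^5 + 4*p^4 - p^3/3 - 34*p^2/27 + 8*p/27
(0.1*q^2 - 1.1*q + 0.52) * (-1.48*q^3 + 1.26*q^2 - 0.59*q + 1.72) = -0.148*q^5 + 1.754*q^4 - 2.2146*q^3 + 1.4762*q^2 - 2.1988*q + 0.8944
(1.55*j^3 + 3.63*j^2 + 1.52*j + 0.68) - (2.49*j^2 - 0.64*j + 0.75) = 1.55*j^3 + 1.14*j^2 + 2.16*j - 0.07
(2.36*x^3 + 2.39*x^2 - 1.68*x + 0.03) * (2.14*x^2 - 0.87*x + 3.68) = 5.0504*x^5 + 3.0614*x^4 + 3.0103*x^3 + 10.321*x^2 - 6.2085*x + 0.1104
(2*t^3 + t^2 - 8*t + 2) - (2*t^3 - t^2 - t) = 2*t^2 - 7*t + 2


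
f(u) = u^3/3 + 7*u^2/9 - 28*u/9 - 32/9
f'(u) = u^2 + 14*u/9 - 28/9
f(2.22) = -2.98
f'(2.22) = 5.27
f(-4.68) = -6.13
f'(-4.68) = 11.51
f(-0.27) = -2.67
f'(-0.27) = -3.46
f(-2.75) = 3.95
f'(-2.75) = 0.17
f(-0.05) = -3.40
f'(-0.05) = -3.19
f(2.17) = -3.24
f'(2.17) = 4.97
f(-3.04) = 3.73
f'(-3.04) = 1.40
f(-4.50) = -4.18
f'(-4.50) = 10.14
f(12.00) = 647.11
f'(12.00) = 159.56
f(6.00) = 77.78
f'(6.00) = 42.22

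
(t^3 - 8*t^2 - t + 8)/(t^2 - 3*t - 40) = (t^2 - 1)/(t + 5)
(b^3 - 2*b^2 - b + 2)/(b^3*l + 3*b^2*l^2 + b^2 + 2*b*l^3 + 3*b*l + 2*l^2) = (b^3 - 2*b^2 - b + 2)/(b^3*l + 3*b^2*l^2 + b^2 + 2*b*l^3 + 3*b*l + 2*l^2)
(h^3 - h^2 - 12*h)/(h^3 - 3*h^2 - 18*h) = (h - 4)/(h - 6)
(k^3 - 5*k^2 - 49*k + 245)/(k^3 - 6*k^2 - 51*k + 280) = (k - 7)/(k - 8)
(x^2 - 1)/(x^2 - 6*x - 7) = (x - 1)/(x - 7)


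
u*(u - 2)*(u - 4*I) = u^3 - 2*u^2 - 4*I*u^2 + 8*I*u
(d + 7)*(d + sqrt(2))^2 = d^3 + 2*sqrt(2)*d^2 + 7*d^2 + 2*d + 14*sqrt(2)*d + 14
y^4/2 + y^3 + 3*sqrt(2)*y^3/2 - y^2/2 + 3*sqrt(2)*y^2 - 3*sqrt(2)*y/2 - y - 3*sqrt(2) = (y/2 + 1)*(y - 1)*(y + 1)*(y + 3*sqrt(2))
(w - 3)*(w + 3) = w^2 - 9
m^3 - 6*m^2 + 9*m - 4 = (m - 4)*(m - 1)^2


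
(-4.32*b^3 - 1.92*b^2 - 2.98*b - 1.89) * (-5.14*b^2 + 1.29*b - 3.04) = 22.2048*b^5 + 4.296*b^4 + 25.9732*b^3 + 11.7072*b^2 + 6.6211*b + 5.7456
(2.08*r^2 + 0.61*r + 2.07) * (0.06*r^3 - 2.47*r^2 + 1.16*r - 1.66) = 0.1248*r^5 - 5.101*r^4 + 1.0303*r^3 - 7.8581*r^2 + 1.3886*r - 3.4362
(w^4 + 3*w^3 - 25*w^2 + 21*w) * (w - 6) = w^5 - 3*w^4 - 43*w^3 + 171*w^2 - 126*w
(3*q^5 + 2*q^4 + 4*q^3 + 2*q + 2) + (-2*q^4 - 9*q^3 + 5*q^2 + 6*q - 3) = 3*q^5 - 5*q^3 + 5*q^2 + 8*q - 1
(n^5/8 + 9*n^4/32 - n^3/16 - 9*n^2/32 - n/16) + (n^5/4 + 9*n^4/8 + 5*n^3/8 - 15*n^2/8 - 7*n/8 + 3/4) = 3*n^5/8 + 45*n^4/32 + 9*n^3/16 - 69*n^2/32 - 15*n/16 + 3/4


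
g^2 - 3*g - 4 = (g - 4)*(g + 1)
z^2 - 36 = (z - 6)*(z + 6)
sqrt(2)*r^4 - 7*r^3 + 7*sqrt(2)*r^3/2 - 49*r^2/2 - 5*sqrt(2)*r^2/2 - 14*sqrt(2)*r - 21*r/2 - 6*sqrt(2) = (r + 3)*(r - 4*sqrt(2))*(r + sqrt(2)/2)*(sqrt(2)*r + sqrt(2)/2)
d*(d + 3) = d^2 + 3*d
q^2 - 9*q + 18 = (q - 6)*(q - 3)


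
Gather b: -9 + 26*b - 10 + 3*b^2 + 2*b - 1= 3*b^2 + 28*b - 20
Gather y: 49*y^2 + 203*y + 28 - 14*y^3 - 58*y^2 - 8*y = -14*y^3 - 9*y^2 + 195*y + 28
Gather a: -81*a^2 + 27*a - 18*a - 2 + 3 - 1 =-81*a^2 + 9*a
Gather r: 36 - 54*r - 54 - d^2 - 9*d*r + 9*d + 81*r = -d^2 + 9*d + r*(27 - 9*d) - 18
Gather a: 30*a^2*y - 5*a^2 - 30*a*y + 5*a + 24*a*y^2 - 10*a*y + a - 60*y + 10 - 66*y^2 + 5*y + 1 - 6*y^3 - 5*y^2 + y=a^2*(30*y - 5) + a*(24*y^2 - 40*y + 6) - 6*y^3 - 71*y^2 - 54*y + 11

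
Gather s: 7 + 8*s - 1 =8*s + 6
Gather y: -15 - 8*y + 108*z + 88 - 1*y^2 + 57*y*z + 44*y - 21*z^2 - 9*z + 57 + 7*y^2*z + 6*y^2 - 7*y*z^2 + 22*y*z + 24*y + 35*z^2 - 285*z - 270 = y^2*(7*z + 5) + y*(-7*z^2 + 79*z + 60) + 14*z^2 - 186*z - 140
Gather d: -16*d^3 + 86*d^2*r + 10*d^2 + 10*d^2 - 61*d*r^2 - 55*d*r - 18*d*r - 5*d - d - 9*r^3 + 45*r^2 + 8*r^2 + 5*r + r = -16*d^3 + d^2*(86*r + 20) + d*(-61*r^2 - 73*r - 6) - 9*r^3 + 53*r^2 + 6*r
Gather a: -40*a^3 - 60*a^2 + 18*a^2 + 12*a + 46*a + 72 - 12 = -40*a^3 - 42*a^2 + 58*a + 60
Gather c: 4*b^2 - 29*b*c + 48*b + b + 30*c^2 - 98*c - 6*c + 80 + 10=4*b^2 + 49*b + 30*c^2 + c*(-29*b - 104) + 90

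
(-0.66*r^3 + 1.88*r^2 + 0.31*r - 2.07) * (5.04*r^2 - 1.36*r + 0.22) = -3.3264*r^5 + 10.3728*r^4 - 1.1396*r^3 - 10.4408*r^2 + 2.8834*r - 0.4554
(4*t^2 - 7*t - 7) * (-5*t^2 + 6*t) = -20*t^4 + 59*t^3 - 7*t^2 - 42*t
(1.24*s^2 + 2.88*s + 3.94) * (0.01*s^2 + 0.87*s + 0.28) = 0.0124*s^4 + 1.1076*s^3 + 2.8922*s^2 + 4.2342*s + 1.1032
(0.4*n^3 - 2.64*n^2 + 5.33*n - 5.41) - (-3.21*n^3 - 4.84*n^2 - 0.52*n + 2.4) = 3.61*n^3 + 2.2*n^2 + 5.85*n - 7.81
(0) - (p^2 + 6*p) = -p^2 - 6*p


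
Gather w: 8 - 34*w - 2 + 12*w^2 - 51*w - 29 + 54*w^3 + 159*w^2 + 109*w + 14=54*w^3 + 171*w^2 + 24*w - 9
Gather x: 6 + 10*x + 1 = 10*x + 7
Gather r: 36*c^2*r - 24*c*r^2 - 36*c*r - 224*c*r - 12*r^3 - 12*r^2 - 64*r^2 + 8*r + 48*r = -12*r^3 + r^2*(-24*c - 76) + r*(36*c^2 - 260*c + 56)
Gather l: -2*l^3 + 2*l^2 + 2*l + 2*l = -2*l^3 + 2*l^2 + 4*l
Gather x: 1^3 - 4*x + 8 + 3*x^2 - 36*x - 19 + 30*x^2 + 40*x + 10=33*x^2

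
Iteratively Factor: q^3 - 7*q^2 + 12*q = (q - 3)*(q^2 - 4*q) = (q - 4)*(q - 3)*(q)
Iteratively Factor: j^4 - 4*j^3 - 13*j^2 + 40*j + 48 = (j + 3)*(j^3 - 7*j^2 + 8*j + 16) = (j - 4)*(j + 3)*(j^2 - 3*j - 4) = (j - 4)^2*(j + 3)*(j + 1)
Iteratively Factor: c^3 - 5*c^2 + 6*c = (c - 3)*(c^2 - 2*c) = (c - 3)*(c - 2)*(c)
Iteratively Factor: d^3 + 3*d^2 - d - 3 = (d - 1)*(d^2 + 4*d + 3) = (d - 1)*(d + 3)*(d + 1)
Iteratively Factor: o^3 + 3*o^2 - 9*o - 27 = (o - 3)*(o^2 + 6*o + 9) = (o - 3)*(o + 3)*(o + 3)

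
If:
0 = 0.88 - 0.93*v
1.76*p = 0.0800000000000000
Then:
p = 0.05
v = 0.95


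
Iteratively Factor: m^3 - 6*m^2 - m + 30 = (m - 5)*(m^2 - m - 6) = (m - 5)*(m + 2)*(m - 3)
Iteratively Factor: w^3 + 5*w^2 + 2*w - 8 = (w + 4)*(w^2 + w - 2) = (w + 2)*(w + 4)*(w - 1)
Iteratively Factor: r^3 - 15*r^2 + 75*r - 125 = (r - 5)*(r^2 - 10*r + 25) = (r - 5)^2*(r - 5)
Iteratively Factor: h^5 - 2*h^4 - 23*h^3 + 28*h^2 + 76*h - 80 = (h - 1)*(h^4 - h^3 - 24*h^2 + 4*h + 80) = (h - 2)*(h - 1)*(h^3 + h^2 - 22*h - 40) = (h - 5)*(h - 2)*(h - 1)*(h^2 + 6*h + 8) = (h - 5)*(h - 2)*(h - 1)*(h + 4)*(h + 2)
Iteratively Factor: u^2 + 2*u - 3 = (u + 3)*(u - 1)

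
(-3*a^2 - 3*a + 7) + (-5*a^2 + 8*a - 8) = -8*a^2 + 5*a - 1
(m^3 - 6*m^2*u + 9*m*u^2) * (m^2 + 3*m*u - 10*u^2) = m^5 - 3*m^4*u - 19*m^3*u^2 + 87*m^2*u^3 - 90*m*u^4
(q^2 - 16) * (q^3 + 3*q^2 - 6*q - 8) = q^5 + 3*q^4 - 22*q^3 - 56*q^2 + 96*q + 128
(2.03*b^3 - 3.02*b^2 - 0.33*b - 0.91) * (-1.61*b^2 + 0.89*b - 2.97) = -3.2683*b^5 + 6.6689*b^4 - 8.1856*b^3 + 10.1408*b^2 + 0.1702*b + 2.7027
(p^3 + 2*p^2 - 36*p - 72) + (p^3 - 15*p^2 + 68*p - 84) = 2*p^3 - 13*p^2 + 32*p - 156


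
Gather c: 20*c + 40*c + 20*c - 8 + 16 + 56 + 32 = 80*c + 96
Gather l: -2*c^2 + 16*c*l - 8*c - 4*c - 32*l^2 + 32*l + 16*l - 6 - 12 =-2*c^2 - 12*c - 32*l^2 + l*(16*c + 48) - 18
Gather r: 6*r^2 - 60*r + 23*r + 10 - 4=6*r^2 - 37*r + 6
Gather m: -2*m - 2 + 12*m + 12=10*m + 10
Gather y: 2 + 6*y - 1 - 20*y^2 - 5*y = -20*y^2 + y + 1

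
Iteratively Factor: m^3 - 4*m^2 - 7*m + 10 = (m - 1)*(m^2 - 3*m - 10) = (m - 5)*(m - 1)*(m + 2)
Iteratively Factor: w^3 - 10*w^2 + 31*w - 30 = (w - 2)*(w^2 - 8*w + 15) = (w - 3)*(w - 2)*(w - 5)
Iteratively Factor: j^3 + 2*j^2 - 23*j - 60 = (j - 5)*(j^2 + 7*j + 12) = (j - 5)*(j + 3)*(j + 4)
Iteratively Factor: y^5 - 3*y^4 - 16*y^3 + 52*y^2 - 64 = (y + 4)*(y^4 - 7*y^3 + 12*y^2 + 4*y - 16) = (y - 2)*(y + 4)*(y^3 - 5*y^2 + 2*y + 8) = (y - 2)^2*(y + 4)*(y^2 - 3*y - 4) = (y - 4)*(y - 2)^2*(y + 4)*(y + 1)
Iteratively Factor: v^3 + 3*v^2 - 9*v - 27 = (v + 3)*(v^2 - 9) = (v - 3)*(v + 3)*(v + 3)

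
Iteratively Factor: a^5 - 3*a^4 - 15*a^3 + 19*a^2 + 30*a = (a + 3)*(a^4 - 6*a^3 + 3*a^2 + 10*a) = (a - 2)*(a + 3)*(a^3 - 4*a^2 - 5*a) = a*(a - 2)*(a + 3)*(a^2 - 4*a - 5) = a*(a - 5)*(a - 2)*(a + 3)*(a + 1)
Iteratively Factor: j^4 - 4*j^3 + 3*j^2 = (j - 3)*(j^3 - j^2) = j*(j - 3)*(j^2 - j) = j*(j - 3)*(j - 1)*(j)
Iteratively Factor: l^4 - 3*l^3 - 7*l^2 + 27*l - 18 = (l - 1)*(l^3 - 2*l^2 - 9*l + 18) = (l - 3)*(l - 1)*(l^2 + l - 6) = (l - 3)*(l - 2)*(l - 1)*(l + 3)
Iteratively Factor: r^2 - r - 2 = (r + 1)*(r - 2)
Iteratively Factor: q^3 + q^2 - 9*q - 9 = (q + 3)*(q^2 - 2*q - 3) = (q - 3)*(q + 3)*(q + 1)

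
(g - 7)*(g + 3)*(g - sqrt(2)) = g^3 - 4*g^2 - sqrt(2)*g^2 - 21*g + 4*sqrt(2)*g + 21*sqrt(2)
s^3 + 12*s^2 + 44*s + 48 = (s + 2)*(s + 4)*(s + 6)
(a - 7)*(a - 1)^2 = a^3 - 9*a^2 + 15*a - 7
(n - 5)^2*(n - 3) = n^3 - 13*n^2 + 55*n - 75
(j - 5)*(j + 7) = j^2 + 2*j - 35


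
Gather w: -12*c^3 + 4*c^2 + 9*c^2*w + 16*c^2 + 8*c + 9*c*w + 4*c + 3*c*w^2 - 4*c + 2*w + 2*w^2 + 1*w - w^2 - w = -12*c^3 + 20*c^2 + 8*c + w^2*(3*c + 1) + w*(9*c^2 + 9*c + 2)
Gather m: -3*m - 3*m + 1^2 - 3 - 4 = -6*m - 6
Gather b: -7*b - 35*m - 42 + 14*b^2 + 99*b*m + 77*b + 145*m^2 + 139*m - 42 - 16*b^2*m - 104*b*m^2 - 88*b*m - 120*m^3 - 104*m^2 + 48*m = b^2*(14 - 16*m) + b*(-104*m^2 + 11*m + 70) - 120*m^3 + 41*m^2 + 152*m - 84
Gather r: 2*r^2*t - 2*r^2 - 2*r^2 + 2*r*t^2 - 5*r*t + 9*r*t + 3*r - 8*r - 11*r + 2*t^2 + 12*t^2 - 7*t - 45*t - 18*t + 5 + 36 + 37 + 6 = r^2*(2*t - 4) + r*(2*t^2 + 4*t - 16) + 14*t^2 - 70*t + 84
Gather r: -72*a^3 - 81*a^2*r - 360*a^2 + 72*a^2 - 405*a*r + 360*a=-72*a^3 - 288*a^2 + 360*a + r*(-81*a^2 - 405*a)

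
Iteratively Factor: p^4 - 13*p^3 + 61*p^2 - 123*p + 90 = (p - 3)*(p^3 - 10*p^2 + 31*p - 30) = (p - 5)*(p - 3)*(p^2 - 5*p + 6) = (p - 5)*(p - 3)^2*(p - 2)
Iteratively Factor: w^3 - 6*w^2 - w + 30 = (w - 3)*(w^2 - 3*w - 10) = (w - 3)*(w + 2)*(w - 5)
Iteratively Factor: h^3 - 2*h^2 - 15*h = (h)*(h^2 - 2*h - 15) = h*(h - 5)*(h + 3)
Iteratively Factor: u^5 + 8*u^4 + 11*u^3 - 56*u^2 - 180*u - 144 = (u + 2)*(u^4 + 6*u^3 - u^2 - 54*u - 72) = (u + 2)*(u + 3)*(u^3 + 3*u^2 - 10*u - 24) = (u - 3)*(u + 2)*(u + 3)*(u^2 + 6*u + 8) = (u - 3)*(u + 2)^2*(u + 3)*(u + 4)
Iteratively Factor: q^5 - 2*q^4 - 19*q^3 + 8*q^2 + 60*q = (q - 5)*(q^4 + 3*q^3 - 4*q^2 - 12*q) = q*(q - 5)*(q^3 + 3*q^2 - 4*q - 12) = q*(q - 5)*(q - 2)*(q^2 + 5*q + 6) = q*(q - 5)*(q - 2)*(q + 2)*(q + 3)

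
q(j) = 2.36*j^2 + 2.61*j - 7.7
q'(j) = 4.72*j + 2.61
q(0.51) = -5.76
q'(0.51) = 5.02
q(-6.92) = 87.25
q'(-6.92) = -30.05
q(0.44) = -6.09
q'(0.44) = 4.69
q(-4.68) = 31.77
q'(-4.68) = -19.48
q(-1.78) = -4.87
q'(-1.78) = -5.79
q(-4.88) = 35.77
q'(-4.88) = -20.42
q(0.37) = -6.41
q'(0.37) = 4.36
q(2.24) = 9.99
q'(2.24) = 13.18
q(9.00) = 206.95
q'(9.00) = 45.09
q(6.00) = 92.92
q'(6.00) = 30.93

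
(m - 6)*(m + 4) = m^2 - 2*m - 24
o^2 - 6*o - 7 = (o - 7)*(o + 1)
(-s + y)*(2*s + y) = -2*s^2 + s*y + y^2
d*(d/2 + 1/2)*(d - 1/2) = d^3/2 + d^2/4 - d/4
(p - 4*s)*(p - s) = p^2 - 5*p*s + 4*s^2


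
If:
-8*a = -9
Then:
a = 9/8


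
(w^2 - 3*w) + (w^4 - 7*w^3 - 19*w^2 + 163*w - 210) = w^4 - 7*w^3 - 18*w^2 + 160*w - 210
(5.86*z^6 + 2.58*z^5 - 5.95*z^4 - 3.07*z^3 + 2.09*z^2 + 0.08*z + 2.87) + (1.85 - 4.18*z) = 5.86*z^6 + 2.58*z^5 - 5.95*z^4 - 3.07*z^3 + 2.09*z^2 - 4.1*z + 4.72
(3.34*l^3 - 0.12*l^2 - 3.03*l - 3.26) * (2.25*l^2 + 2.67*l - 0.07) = 7.515*l^5 + 8.6478*l^4 - 7.3717*l^3 - 15.4167*l^2 - 8.4921*l + 0.2282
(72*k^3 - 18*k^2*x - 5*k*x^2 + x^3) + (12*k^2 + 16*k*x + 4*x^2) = 72*k^3 - 18*k^2*x + 12*k^2 - 5*k*x^2 + 16*k*x + x^3 + 4*x^2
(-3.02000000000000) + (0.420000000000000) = -2.60000000000000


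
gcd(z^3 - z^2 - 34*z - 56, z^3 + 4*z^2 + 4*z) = z + 2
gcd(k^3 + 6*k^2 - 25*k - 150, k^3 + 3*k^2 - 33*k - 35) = k - 5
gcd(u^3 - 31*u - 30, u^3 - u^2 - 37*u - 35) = u^2 + 6*u + 5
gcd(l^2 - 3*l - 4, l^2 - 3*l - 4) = l^2 - 3*l - 4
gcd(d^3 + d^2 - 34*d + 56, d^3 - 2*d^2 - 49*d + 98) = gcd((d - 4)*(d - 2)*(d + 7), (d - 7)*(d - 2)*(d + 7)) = d^2 + 5*d - 14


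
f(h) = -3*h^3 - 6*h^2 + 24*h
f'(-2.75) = -11.06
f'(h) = -9*h^2 - 12*h + 24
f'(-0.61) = 27.97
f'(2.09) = -40.39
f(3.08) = -70.65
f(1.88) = 3.98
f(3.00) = -63.00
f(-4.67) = 62.61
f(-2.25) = -50.20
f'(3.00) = -93.00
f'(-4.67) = -116.24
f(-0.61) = -16.19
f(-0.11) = -2.71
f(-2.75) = -48.98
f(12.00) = -5760.00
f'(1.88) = -30.37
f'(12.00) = -1416.00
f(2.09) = -3.44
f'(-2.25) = 5.44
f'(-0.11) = 25.21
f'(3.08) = -98.34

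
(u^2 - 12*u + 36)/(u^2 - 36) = (u - 6)/(u + 6)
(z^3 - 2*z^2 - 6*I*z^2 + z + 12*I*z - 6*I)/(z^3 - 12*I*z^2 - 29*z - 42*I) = (z^2 - 2*z + 1)/(z^2 - 6*I*z + 7)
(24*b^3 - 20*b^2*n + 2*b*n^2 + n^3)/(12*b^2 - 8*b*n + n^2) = (12*b^2 - 4*b*n - n^2)/(6*b - n)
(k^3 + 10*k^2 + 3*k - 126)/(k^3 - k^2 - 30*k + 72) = (k + 7)/(k - 4)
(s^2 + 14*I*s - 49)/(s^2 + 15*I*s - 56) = (s + 7*I)/(s + 8*I)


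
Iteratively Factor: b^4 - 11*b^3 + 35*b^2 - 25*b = (b - 1)*(b^3 - 10*b^2 + 25*b) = b*(b - 1)*(b^2 - 10*b + 25) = b*(b - 5)*(b - 1)*(b - 5)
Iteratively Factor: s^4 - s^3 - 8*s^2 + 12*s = (s - 2)*(s^3 + s^2 - 6*s) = (s - 2)*(s + 3)*(s^2 - 2*s) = (s - 2)^2*(s + 3)*(s)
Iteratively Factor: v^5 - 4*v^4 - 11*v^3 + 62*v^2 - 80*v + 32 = (v - 4)*(v^4 - 11*v^2 + 18*v - 8) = (v - 4)*(v - 1)*(v^3 + v^2 - 10*v + 8) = (v - 4)*(v - 1)^2*(v^2 + 2*v - 8) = (v - 4)*(v - 1)^2*(v + 4)*(v - 2)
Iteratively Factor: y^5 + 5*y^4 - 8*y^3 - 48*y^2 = (y + 4)*(y^4 + y^3 - 12*y^2) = y*(y + 4)*(y^3 + y^2 - 12*y) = y^2*(y + 4)*(y^2 + y - 12) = y^2*(y - 3)*(y + 4)*(y + 4)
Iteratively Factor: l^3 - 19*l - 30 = (l - 5)*(l^2 + 5*l + 6) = (l - 5)*(l + 3)*(l + 2)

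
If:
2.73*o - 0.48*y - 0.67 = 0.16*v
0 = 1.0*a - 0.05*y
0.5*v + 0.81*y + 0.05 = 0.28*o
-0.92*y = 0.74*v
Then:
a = 0.01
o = 0.26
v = -0.15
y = 0.12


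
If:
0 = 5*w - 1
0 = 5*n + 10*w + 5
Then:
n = -7/5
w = 1/5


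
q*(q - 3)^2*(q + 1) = q^4 - 5*q^3 + 3*q^2 + 9*q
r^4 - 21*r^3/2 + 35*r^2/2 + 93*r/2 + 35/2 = (r - 7)*(r - 5)*(r + 1/2)*(r + 1)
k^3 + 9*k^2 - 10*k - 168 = (k - 4)*(k + 6)*(k + 7)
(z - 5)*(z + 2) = z^2 - 3*z - 10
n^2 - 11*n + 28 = (n - 7)*(n - 4)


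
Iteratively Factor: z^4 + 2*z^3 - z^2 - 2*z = (z + 1)*(z^3 + z^2 - 2*z) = z*(z + 1)*(z^2 + z - 2) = z*(z + 1)*(z + 2)*(z - 1)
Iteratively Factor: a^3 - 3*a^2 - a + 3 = (a - 3)*(a^2 - 1) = (a - 3)*(a - 1)*(a + 1)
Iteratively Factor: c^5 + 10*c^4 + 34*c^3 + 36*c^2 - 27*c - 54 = (c + 2)*(c^4 + 8*c^3 + 18*c^2 - 27) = (c + 2)*(c + 3)*(c^3 + 5*c^2 + 3*c - 9) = (c + 2)*(c + 3)^2*(c^2 + 2*c - 3) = (c - 1)*(c + 2)*(c + 3)^2*(c + 3)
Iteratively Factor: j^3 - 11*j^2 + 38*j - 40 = (j - 5)*(j^2 - 6*j + 8) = (j - 5)*(j - 2)*(j - 4)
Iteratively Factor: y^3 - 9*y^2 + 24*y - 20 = (y - 2)*(y^2 - 7*y + 10) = (y - 5)*(y - 2)*(y - 2)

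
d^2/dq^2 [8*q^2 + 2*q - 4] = 16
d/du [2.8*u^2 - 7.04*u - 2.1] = 5.6*u - 7.04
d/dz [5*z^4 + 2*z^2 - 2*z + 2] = 20*z^3 + 4*z - 2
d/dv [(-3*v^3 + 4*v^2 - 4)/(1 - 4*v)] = (24*v^3 - 25*v^2 + 8*v - 16)/(16*v^2 - 8*v + 1)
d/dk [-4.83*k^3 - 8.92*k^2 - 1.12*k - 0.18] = -14.49*k^2 - 17.84*k - 1.12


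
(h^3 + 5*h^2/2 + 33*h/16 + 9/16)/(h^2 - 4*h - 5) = (16*h^2 + 24*h + 9)/(16*(h - 5))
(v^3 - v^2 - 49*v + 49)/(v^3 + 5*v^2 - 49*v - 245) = (v - 1)/(v + 5)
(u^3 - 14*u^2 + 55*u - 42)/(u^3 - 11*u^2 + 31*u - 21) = (u - 6)/(u - 3)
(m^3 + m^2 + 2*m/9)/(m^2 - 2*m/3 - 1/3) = m*(3*m + 2)/(3*(m - 1))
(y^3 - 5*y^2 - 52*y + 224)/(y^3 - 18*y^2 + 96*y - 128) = (y^2 + 3*y - 28)/(y^2 - 10*y + 16)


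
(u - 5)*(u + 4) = u^2 - u - 20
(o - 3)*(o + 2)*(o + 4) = o^3 + 3*o^2 - 10*o - 24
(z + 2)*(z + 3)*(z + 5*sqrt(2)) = z^3 + 5*z^2 + 5*sqrt(2)*z^2 + 6*z + 25*sqrt(2)*z + 30*sqrt(2)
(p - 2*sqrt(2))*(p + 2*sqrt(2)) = p^2 - 8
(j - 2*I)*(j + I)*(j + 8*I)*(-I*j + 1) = -I*j^4 + 8*j^3 - 3*I*j^2 + 26*j + 16*I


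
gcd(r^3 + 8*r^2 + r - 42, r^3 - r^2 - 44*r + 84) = r^2 + 5*r - 14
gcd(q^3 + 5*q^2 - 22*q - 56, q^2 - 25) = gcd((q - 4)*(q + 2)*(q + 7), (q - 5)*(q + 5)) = 1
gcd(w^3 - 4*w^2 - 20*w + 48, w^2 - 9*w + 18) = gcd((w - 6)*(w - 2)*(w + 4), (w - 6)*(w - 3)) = w - 6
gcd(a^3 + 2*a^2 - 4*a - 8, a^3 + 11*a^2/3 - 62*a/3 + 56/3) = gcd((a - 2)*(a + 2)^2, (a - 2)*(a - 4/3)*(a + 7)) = a - 2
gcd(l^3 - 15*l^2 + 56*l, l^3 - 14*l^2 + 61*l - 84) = l - 7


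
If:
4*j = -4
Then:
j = -1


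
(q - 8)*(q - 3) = q^2 - 11*q + 24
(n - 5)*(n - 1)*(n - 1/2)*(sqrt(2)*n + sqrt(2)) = sqrt(2)*n^4 - 11*sqrt(2)*n^3/2 + 3*sqrt(2)*n^2/2 + 11*sqrt(2)*n/2 - 5*sqrt(2)/2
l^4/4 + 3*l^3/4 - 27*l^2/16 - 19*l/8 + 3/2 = (l/4 + 1)*(l - 2)*(l - 1/2)*(l + 3/2)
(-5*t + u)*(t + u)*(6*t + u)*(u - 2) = -30*t^3*u + 60*t^3 - 29*t^2*u^2 + 58*t^2*u + 2*t*u^3 - 4*t*u^2 + u^4 - 2*u^3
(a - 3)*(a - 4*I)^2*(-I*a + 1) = -I*a^4 - 7*a^3 + 3*I*a^3 + 21*a^2 + 8*I*a^2 - 16*a - 24*I*a + 48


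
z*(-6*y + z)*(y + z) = -6*y^2*z - 5*y*z^2 + z^3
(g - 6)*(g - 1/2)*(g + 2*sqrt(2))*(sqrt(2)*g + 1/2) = sqrt(2)*g^4 - 13*sqrt(2)*g^3/2 + 9*g^3/2 - 117*g^2/4 + 4*sqrt(2)*g^2 - 13*sqrt(2)*g/2 + 27*g/2 + 3*sqrt(2)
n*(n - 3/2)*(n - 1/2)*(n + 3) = n^4 + n^3 - 21*n^2/4 + 9*n/4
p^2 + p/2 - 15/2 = (p - 5/2)*(p + 3)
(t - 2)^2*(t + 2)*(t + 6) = t^4 + 4*t^3 - 16*t^2 - 16*t + 48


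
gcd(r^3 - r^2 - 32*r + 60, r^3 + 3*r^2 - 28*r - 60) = r^2 + r - 30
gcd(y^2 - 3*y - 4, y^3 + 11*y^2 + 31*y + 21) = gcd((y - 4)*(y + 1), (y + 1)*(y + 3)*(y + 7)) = y + 1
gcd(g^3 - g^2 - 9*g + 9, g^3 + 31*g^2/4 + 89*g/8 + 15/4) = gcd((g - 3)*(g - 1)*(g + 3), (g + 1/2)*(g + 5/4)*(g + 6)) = 1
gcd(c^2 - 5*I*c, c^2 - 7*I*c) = c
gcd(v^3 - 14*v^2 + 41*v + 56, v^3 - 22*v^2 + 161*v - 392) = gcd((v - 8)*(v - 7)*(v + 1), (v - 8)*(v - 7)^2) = v^2 - 15*v + 56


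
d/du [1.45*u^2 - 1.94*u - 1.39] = 2.9*u - 1.94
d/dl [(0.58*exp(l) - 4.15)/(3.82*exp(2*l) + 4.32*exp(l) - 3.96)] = (-2.2156*exp(2*l) + 31.706*exp(l) + 15.6312)*exp(l)/(14.5924*exp(4*l) + 33.0048*exp(3*l) - 11.592*exp(2*l) - 34.2144*exp(l) + 15.6816)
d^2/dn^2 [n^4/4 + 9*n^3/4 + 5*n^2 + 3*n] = 3*n^2 + 27*n/2 + 10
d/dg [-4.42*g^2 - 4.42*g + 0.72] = -8.84*g - 4.42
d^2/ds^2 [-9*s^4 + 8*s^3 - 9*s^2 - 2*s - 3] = -108*s^2 + 48*s - 18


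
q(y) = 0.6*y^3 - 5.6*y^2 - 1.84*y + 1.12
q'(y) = 1.8*y^2 - 11.2*y - 1.84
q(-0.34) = 1.07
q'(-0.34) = 2.18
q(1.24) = -8.63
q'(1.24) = -12.96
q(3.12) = -40.91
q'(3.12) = -19.26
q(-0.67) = -0.34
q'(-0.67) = 6.47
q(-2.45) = -36.81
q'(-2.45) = 36.40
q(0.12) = 0.82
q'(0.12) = -3.16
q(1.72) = -15.56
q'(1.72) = -15.78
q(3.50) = -48.20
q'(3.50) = -18.99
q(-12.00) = -1820.00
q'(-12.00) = 391.76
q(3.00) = -38.60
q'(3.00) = -19.24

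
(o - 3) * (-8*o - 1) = -8*o^2 + 23*o + 3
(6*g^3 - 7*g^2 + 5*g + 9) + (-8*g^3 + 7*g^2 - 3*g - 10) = -2*g^3 + 2*g - 1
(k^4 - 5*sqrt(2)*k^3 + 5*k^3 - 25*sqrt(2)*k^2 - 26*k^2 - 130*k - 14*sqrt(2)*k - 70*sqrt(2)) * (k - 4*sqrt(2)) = k^5 - 9*sqrt(2)*k^4 + 5*k^4 - 45*sqrt(2)*k^3 + 14*k^3 + 70*k^2 + 90*sqrt(2)*k^2 + 112*k + 450*sqrt(2)*k + 560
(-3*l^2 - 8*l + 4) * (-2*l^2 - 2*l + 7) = 6*l^4 + 22*l^3 - 13*l^2 - 64*l + 28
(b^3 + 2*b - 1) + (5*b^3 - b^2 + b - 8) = 6*b^3 - b^2 + 3*b - 9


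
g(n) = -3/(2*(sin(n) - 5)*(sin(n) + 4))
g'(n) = 3*cos(n)/(2*(sin(n) - 5)*(sin(n) + 4)^2) + 3*cos(n)/(2*(sin(n) - 5)^2*(sin(n) + 4))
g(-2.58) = 0.08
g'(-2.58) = 0.01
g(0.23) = 0.07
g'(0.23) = -0.00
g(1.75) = 0.07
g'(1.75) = -0.00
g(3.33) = 0.08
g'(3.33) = 0.01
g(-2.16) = 0.08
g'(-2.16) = 0.01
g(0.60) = 0.07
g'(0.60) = 0.00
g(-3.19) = 0.07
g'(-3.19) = 0.00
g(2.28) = 0.07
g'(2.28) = -0.00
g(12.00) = 0.08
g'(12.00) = -0.00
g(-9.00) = 0.08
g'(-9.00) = 0.01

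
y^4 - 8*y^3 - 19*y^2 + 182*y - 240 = (y - 8)*(y - 3)*(y - 2)*(y + 5)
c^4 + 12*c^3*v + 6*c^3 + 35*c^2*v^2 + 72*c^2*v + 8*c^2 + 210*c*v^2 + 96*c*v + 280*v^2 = (c + 2)*(c + 4)*(c + 5*v)*(c + 7*v)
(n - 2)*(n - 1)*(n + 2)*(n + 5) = n^4 + 4*n^3 - 9*n^2 - 16*n + 20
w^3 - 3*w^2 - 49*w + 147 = (w - 7)*(w - 3)*(w + 7)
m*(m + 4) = m^2 + 4*m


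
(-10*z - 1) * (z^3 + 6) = -10*z^4 - z^3 - 60*z - 6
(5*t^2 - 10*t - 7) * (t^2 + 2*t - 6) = 5*t^4 - 57*t^2 + 46*t + 42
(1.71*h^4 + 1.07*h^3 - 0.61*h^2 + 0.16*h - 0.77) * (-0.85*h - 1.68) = -1.4535*h^5 - 3.7823*h^4 - 1.2791*h^3 + 0.8888*h^2 + 0.3857*h + 1.2936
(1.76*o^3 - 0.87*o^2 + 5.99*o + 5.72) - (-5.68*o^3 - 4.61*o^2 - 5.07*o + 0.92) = 7.44*o^3 + 3.74*o^2 + 11.06*o + 4.8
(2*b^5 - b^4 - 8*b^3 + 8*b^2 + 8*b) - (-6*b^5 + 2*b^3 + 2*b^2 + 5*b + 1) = 8*b^5 - b^4 - 10*b^3 + 6*b^2 + 3*b - 1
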